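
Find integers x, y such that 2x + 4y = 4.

Step 1: Check solvability.
gcd(2, 4) = 2
Since 2 divides 4, solutions exist.

Step 2: Apply extended Euclidean algorithm to find gcd.
We find integers such that 2*x0 + 4*y0 = 2

Step 3: Scale the particular solution.
Multiply by 4/2 = 2:
x = 2, y = 0

Step 4: Verify.
2*(2) + 4*(0) = 4 = 4 ✓

x = 2, y = 0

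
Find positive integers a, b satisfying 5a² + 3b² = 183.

Try small values of a and check whether (183 - 5a²)/3 is a perfect square.
a = 6: 5·6² = 180, so 3b² = 183 - 180 = 3, giving b² = 1, b = 1.
Check: 5·6² + 3·1² = 180 + 3 = 183 ✓

a = 6, b = 1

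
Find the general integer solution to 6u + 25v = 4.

Step 1: Compute gcd(6, 25) = 1.
Since 1 divides 4, solutions exist.

Step 2: Find a particular solution using extended Euclidean algorithm.
We get u₀ = -16, v₀ = 4.
Check: 6*-16 + 25*4 = 4 = 4 ✓

Step 3: Write the general solution.
u = -16 + (25/1)t = -16 + 25t
v = 4 - (6/1)t = 4 - 6t
for any integer t.

u = -16 + 25t, v = 4 - 6t for integer t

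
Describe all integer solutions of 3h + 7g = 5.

Step 1: Compute gcd(3, 7) = 1.
Since 1 divides 5, solutions exist.

Step 2: Find a particular solution using extended Euclidean algorithm.
We get h₀ = -10, g₀ = 5.
Check: 3*-10 + 7*5 = 5 = 5 ✓

Step 3: Write the general solution.
h = -10 + (7/1)t = -10 + 7t
g = 5 - (3/1)t = 5 - 3t
for any integer t.

h = -10 + 7t, g = 5 - 3t for integer t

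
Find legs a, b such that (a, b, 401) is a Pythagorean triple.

We need a² + b² = 401² = 160801.
Trying: 399² + 40² = 159201 + 1600 = 160801 ✓

(399, 40, 401)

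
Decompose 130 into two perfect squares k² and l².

We need to find integers k, l > 0 such that k² + l² = 130.
Trying k = 3: l² = 130 - 3² = 130 - 9 = 121
l = 11
Check: 3² + 11² = 9 + 121 = 130 ✓

130 = 3² + 11²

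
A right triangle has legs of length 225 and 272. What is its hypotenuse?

c² = a² + b² = 225² + 272² = 50625 + 73984 = 124609
c = 353

353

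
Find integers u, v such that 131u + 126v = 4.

Step 1: Check solvability.
gcd(131, 126) = 1
Since 1 divides 4, solutions exist.

Step 2: Apply extended Euclidean algorithm to find gcd.
We find integers such that 131*x0 + 126*y0 = 1

Step 3: Scale the particular solution.
Multiply by 4/1 = 4:
u = -100, v = 104

Step 4: Verify.
131*(-100) + 126*(104) = 4 = 4 ✓

u = -100, v = 104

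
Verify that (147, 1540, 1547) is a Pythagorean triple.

Compute a² + b² = 147² + 1540² = 21609 + 2371600 = 2393209
Compute c² = 1547² = 2393209
Since 2393209 = 2393209, confirmed.

Yes, it is a Pythagorean triple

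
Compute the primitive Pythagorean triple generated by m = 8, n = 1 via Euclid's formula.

a = m² - n² = 64 - 1 = 63
b = 2mn = 2·8·1 = 16
c = m² + n² = 64 + 1 = 65
Verify: 63² + 16² = 3969 + 256 = 4225 = 65² ✓

(63, 16, 65)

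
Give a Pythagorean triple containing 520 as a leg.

We need the other leg and hypotenuse such that 520² + x² = c².
Take x = 231, c = 569: 520² + 231² = 270400 + 53361 = 323761 = 569² ✓
Triple: (231, 520, 569)

(231, 520, 569)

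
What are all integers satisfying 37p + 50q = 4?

Step 1: Compute gcd(37, 50) = 1.
Since 1 divides 4, solutions exist.

Step 2: Find a particular solution using extended Euclidean algorithm.
We get p₀ = 92, q₀ = -68.
Check: 37*92 + 50*-68 = 4 = 4 ✓

Step 3: Write the general solution.
p = 92 + (50/1)t = 92 + 50t
q = -68 - (37/1)t = -68 - 37t
for any integer t.

p = 92 + 50t, q = -68 - 37t for integer t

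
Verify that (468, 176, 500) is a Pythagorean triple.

Compute a² + b²:
468² + 176² = 219024 + 30976 = 250000
Compute c²:
500² = 250000
Since 250000 = 250000, it is a Pythagorean triple.

Yes, it is a Pythagorean triple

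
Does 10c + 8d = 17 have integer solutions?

Step 1: Compute gcd(10, 8).
gcd(10, 8) = 2

Step 2: Check divisibility.
Does 2 divide 17? 17 = 2 x 8 + 1, so no.

By the theorem on linear Diophantine equations, 10c + 8d = 17 has integer solutions if and only if gcd(10, 8) divides 17. Since 2 does not divide 17, no solutions exist.

No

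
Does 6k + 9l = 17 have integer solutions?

Step 1: Compute gcd(6, 9).
gcd(6, 9) = 3

Step 2: Check divisibility.
Does 3 divide 17? 17 = 3 x 5 + 2, so no.

By the theorem on linear Diophantine equations, 6k + 9l = 17 has integer solutions if and only if gcd(6, 9) divides 17. Since 3 does not divide 17, no solutions exist.

No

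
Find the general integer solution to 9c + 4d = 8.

Step 1: Compute gcd(9, 4) = 1.
Since 1 divides 8, solutions exist.

Step 2: Find a particular solution using extended Euclidean algorithm.
We get c₀ = 8, d₀ = -16.
Check: 9*8 + 4*-16 = 8 = 8 ✓

Step 3: Write the general solution.
c = 8 + (4/1)t = 8 + 4t
d = -16 - (9/1)t = -16 - 9t
for any integer t.

c = 8 + 4t, d = -16 - 9t for integer t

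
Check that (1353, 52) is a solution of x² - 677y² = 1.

Compute x² = 1353² = 1830609
Compute 677y² = 677·52² = 677·2704 = 1830608
x² - 677y² = 1830609 - 1830608 = 1
Since this equals 1, (1353, 52) is a solution.

Yes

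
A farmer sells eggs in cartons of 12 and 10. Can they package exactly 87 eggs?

We need non-negative a, b with 12a + 10b = 87.
gcd(12, 10) = 2, and 2 does not divide 87.
No integer solutions exist.

No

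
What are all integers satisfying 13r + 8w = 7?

Step 1: Compute gcd(13, 8) = 1.
Since 1 divides 7, solutions exist.

Step 2: Find a particular solution using extended Euclidean algorithm.
We get r₀ = -21, w₀ = 35.
Check: 13*-21 + 8*35 = 7 = 7 ✓

Step 3: Write the general solution.
r = -21 + (8/1)t = -21 + 8t
w = 35 - (13/1)t = 35 - 13t
for any integer t.

r = -21 + 8t, w = 35 - 13t for integer t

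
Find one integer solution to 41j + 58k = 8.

Step 1: Check solvability.
gcd(41, 58) = 1
Since 1 divides 8, solutions exist.

Step 2: Apply extended Euclidean algorithm to find gcd.
We find integers such that 41*x0 + 58*y0 = 1

Step 3: Scale the particular solution.
Multiply by 8/1 = 8:
j = 136, k = -96

Step 4: Verify.
41*(136) + 58*(-96) = 8 = 8 ✓

j = 136, k = -96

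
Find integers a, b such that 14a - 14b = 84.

Step 1: Check solvability.
gcd(14, 14) = 14
Since 14 divides 84, solutions exist.

Step 2: Apply extended Euclidean algorithm to find gcd.
We find integers such that 14*x0 + 14*y0 = 14

Step 3: Scale the particular solution.
Multiply by 84/14 = 6:
a = 0, b = -6

Step 4: Verify.
14*(0) - 14*(-6) = 84 = 84 ✓

a = 0, b = -6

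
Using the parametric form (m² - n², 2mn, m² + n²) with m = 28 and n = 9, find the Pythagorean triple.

a = m² - n² = 28² - 9² = 784 - 81 = 703
b = 2mn = 2·28·9 = 504
c = m² + n² = 784 + 81 = 865
Verify: 703² + 504² = 494209 + 254016 = 748225 = 865² ✓

(703, 504, 865)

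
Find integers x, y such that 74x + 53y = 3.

Step 1: Check solvability.
gcd(74, 53) = 1
Since 1 divides 3, solutions exist.

Step 2: Apply extended Euclidean algorithm to find gcd.
We find integers such that 74*x0 + 53*y0 = 1

Step 3: Scale the particular solution.
Multiply by 3/1 = 3:
x = -15, y = 21

Step 4: Verify.
74*(-15) + 53*(21) = 3 = 3 ✓

x = -15, y = 21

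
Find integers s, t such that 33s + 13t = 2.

Step 1: Check solvability.
gcd(33, 13) = 1
Since 1 divides 2, solutions exist.

Step 2: Apply extended Euclidean algorithm to find gcd.
We find integers such that 33*x0 + 13*y0 = 1

Step 3: Scale the particular solution.
Multiply by 2/1 = 2:
s = 4, t = -10

Step 4: Verify.
33*(4) + 13*(-10) = 2 = 2 ✓

s = 4, t = -10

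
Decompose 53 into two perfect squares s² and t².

We need to find integers s, t > 0 such that s² + t² = 53.
Trying s = 2: t² = 53 - 2² = 53 - 4 = 49
t = 7
Check: 2² + 7² = 4 + 49 = 53 ✓

53 = 2² + 7²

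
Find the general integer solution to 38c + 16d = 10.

Step 1: Compute gcd(38, 16) = 2.
Since 2 divides 10, solutions exist.

Step 2: Find a particular solution using extended Euclidean algorithm.
We get c₀ = 15, d₀ = -35.
Check: 38*15 + 16*-35 = 10 = 10 ✓

Step 3: Write the general solution.
c = 15 + (16/2)t = 15 + 8t
d = -35 - (38/2)t = -35 - 19t
for any integer t.

c = 15 + 8t, d = -35 - 19t for integer t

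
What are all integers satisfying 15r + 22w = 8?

Step 1: Compute gcd(15, 22) = 1.
Since 1 divides 8, solutions exist.

Step 2: Find a particular solution using extended Euclidean algorithm.
We get r₀ = 24, w₀ = -16.
Check: 15*24 + 22*-16 = 8 = 8 ✓

Step 3: Write the general solution.
r = 24 + (22/1)t = 24 + 22t
w = -16 - (15/1)t = -16 - 15t
for any integer t.

r = 24 + 22t, w = -16 - 15t for integer t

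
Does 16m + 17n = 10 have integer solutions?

Step 1: Compute gcd(16, 17).
gcd(16, 17) = 1

Step 2: Check divisibility.
Does 1 divide 10? 10 = 1 x 10, so yes.

By the theorem on linear Diophantine equations, 16m + 17n = 10 has integer solutions if and only if gcd(16, 17) divides 10. Since 1 | 10, solutions exist.

Yes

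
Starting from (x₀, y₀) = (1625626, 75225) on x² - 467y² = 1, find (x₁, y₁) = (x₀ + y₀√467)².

Solutions to x² - Dy² = 1 are generated by powers of (x₀ + y₀√D).
The next solution satisfies x₁ + y₁√467 = (x₀ + y₀√467)², giving:
x₁ = x₀² + 467y₀² = 1625626² + 467·75225² = 2642659891876 + 2642659891875 = 5285319783751
y₁ = 2x₀y₀ = 2·1625626·75225 = 244575431700

Verify: 5285319783751² - 467·244575431700² = 27934605216509717403630001 - 27934605216509717403630000 = 1 ✓

x = 5285319783751, y = 244575431700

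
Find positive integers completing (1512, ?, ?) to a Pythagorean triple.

We need the other leg and hypotenuse such that 1512² + x² = c².
Take x = 55, c = 1513: 1512² + 55² = 2286144 + 3025 = 2289169 = 1513² ✓
Triple: (55, 1512, 1513)

(55, 1512, 1513)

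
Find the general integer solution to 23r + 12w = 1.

Step 1: Compute gcd(23, 12) = 1.
Since 1 divides 1, solutions exist.

Step 2: Find a particular solution using extended Euclidean algorithm.
We get r₀ = -1, w₀ = 2.
Check: 23*-1 + 12*2 = 1 = 1 ✓

Step 3: Write the general solution.
r = -1 + (12/1)t = -1 + 12t
w = 2 - (23/1)t = 2 - 23t
for any integer t.

r = -1 + 12t, w = 2 - 23t for integer t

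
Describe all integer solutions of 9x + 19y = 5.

Step 1: Compute gcd(9, 19) = 1.
Since 1 divides 5, solutions exist.

Step 2: Find a particular solution using extended Euclidean algorithm.
We get x₀ = -10, y₀ = 5.
Check: 9*-10 + 19*5 = 5 = 5 ✓

Step 3: Write the general solution.
x = -10 + (19/1)t = -10 + 19t
y = 5 - (9/1)t = 5 - 9t
for any integer t.

x = -10 + 19t, y = 5 - 9t for integer t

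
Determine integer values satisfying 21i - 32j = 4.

Step 1: Check solvability.
gcd(21, 32) = 1
Since 1 divides 4, solutions exist.

Step 2: Apply extended Euclidean algorithm to find gcd.
We find integers such that 21*x0 + 32*y0 = 1

Step 3: Scale the particular solution.
Multiply by 4/1 = 4:
i = -12, j = -8

Step 4: Verify.
21*(-12) - 32*(-8) = 4 = 4 ✓

i = -12, j = -8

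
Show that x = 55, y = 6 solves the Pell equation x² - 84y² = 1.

Compute x² = 55² = 3025
Compute 84y² = 84·6² = 84·36 = 3024
x² - 84y² = 3025 - 3024 = 1
Since this equals 1, (55, 6) is a solution.

Yes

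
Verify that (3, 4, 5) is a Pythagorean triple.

Compute a² + b²:
3² + 4² = 9 + 16 = 25
Compute c²:
5² = 25
Since 25 = 25, it is a Pythagorean triple.

Yes, it is a Pythagorean triple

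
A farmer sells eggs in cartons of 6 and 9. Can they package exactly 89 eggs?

We need non-negative a, b with 6a + 9b = 89.
gcd(6, 9) = 3, and 3 does not divide 89.
No integer solutions exist.

No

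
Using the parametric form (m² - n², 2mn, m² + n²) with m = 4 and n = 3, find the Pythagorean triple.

a = m² - n² = 4² - 3² = 16 - 9 = 7
b = 2mn = 2·4·3 = 24
c = m² + n² = 16 + 9 = 25
Verify: 7² + 24² = 49 + 576 = 625 = 25² ✓

(7, 24, 25)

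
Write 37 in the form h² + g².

We need to find integers h, g > 0 such that h² + g² = 37.
Trying h = 1: g² = 37 - 1² = 37 - 1 = 36
g = 6
Check: 1² + 6² = 1 + 36 = 37 ✓

37 = 1² + 6²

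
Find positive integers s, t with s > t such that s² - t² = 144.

Factor: s² - t² = (s+t)(s-t) = 144.
We need two factors of 144 with the same parity.
Use s+t = 72 and s-t = 2 (product 72·2 = 144).
Adding: 2s = 74, so s = 37.
Subtracting: 2t = 70, so t = 35.
Check: 37² - 35² = 1369 - 1225 = 144 ✓

s = 37, t = 35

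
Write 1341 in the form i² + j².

We need to find integers i, j > 0 such that i² + j² = 1341.
Trying i = 21: j² = 1341 - 21² = 1341 - 441 = 900
j = 30
Check: 21² + 30² = 441 + 900 = 1341 ✓

1341 = 21² + 30²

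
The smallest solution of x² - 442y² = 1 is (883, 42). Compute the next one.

Solutions to x² - Dy² = 1 are generated by powers of (x₀ + y₀√D).
The next solution satisfies x₁ + y₁√442 = (x₀ + y₀√442)², giving:
x₁ = x₀² + 442y₀² = 883² + 442·42² = 779689 + 779688 = 1559377
y₁ = 2x₀y₀ = 2·883·42 = 74172

Verify: 1559377² - 442·74172² = 2431656628129 - 2431656628128 = 1 ✓

x = 1559377, y = 74172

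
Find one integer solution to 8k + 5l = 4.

Step 1: Check solvability.
gcd(8, 5) = 1
Since 1 divides 4, solutions exist.

Step 2: Apply extended Euclidean algorithm to find gcd.
We find integers such that 8*x0 + 5*y0 = 1

Step 3: Scale the particular solution.
Multiply by 4/1 = 4:
k = 8, l = -12

Step 4: Verify.
8*(8) + 5*(-12) = 4 = 4 ✓

k = 8, l = -12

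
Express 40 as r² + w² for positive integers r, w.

We need to find integers r, w > 0 such that r² + w² = 40.
Trying r = 2: w² = 40 - 2² = 40 - 4 = 36
w = 6
Check: 2² + 6² = 4 + 36 = 40 ✓

40 = 2² + 6²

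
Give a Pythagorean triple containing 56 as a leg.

We need the other leg and hypotenuse such that 56² + x² = c².
Take x = 33, c = 65: 56² + 33² = 3136 + 1089 = 4225 = 65² ✓
Triple: (33, 56, 65)

(33, 56, 65)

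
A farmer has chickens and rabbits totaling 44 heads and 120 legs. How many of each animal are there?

Let c = chickens, r = rabbits.
Heads: c + r = 44
Legs: 2c + 4r = 120
From the first equation, c = 44 - r. Substitute:
2(44 - r) + 4r = 120
88 + 2r = 120
r = (120 - 88)/2 = 16
c = 44 - 16 = 28

Chickens: 28, Rabbits: 16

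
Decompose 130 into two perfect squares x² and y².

We need to find integers x, y > 0 such that x² + y² = 130.
Trying x = 3: y² = 130 - 3² = 130 - 9 = 121
y = 11
Check: 3² + 11² = 9 + 121 = 130 ✓

130 = 3² + 11²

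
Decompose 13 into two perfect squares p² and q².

We need to find integers p, q > 0 such that p² + q² = 13.
Trying p = 2: q² = 13 - 2² = 13 - 4 = 9
q = 3
Check: 2² + 3² = 4 + 9 = 13 ✓

13 = 2² + 3²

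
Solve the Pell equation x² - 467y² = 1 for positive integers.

We seek the smallest positive integers (x, y) with x² - 467y² = 1, i.e., x² = 467y² + 1.
Try successive y values:
y = 1: x² = 467·1² + 1 = 468, not a perfect square
y = 2: x² = 467·2² + 1 = 1869, not a perfect square
y = 3: x² = 467·3² + 1 = 4204, not a perfect square
... continuing the search (or via continued fractions) ...
y = 75225: x² = 467·75225² + 1 = 2642659891876, x = 1625626 ✓

Verify: 1625626² - 467·75225² = 2642659891876 - 2642659891875 = 1 ✓

x = 1625626, y = 75225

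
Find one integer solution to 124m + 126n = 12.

Step 1: Check solvability.
gcd(124, 126) = 2
Since 2 divides 12, solutions exist.

Step 2: Apply extended Euclidean algorithm to find gcd.
We find integers such that 124*x0 + 126*y0 = 2

Step 3: Scale the particular solution.
Multiply by 12/2 = 6:
m = -6, n = 6

Step 4: Verify.
124*(-6) + 126*(6) = 12 = 12 ✓

m = -6, n = 6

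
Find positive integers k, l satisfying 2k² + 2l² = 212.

Try small values of k and check whether (212 - 2k²)/2 is a perfect square.
k = 9: 2·9² = 162, so 2l² = 212 - 162 = 50, giving l² = 25, l = 5.
Check: 2·9² + 2·5² = 162 + 50 = 212 ✓

k = 9, l = 5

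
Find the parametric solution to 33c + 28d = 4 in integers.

Step 1: Compute gcd(33, 28) = 1.
Since 1 divides 4, solutions exist.

Step 2: Find a particular solution using extended Euclidean algorithm.
We get c₀ = -44, d₀ = 52.
Check: 33*-44 + 28*52 = 4 = 4 ✓

Step 3: Write the general solution.
c = -44 + (28/1)t = -44 + 28t
d = 52 - (33/1)t = 52 - 33t
for any integer t.

c = -44 + 28t, d = 52 - 33t for integer t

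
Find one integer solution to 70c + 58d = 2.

Step 1: Check solvability.
gcd(70, 58) = 2
Since 2 divides 2, solutions exist.

Step 2: Apply extended Euclidean algorithm to find gcd.
We find integers such that 70*x0 + 58*y0 = 2

Step 3: Scale the particular solution.
Multiply by 2/2 = 1:
c = 5, d = -6

Step 4: Verify.
70*(5) + 58*(-6) = 2 = 2 ✓

c = 5, d = -6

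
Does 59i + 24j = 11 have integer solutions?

Step 1: Compute gcd(59, 24).
gcd(59, 24) = 1

Step 2: Check divisibility.
Does 1 divide 11? 11 = 1 x 11, so yes.

By the theorem on linear Diophantine equations, 59i + 24j = 11 has integer solutions if and only if gcd(59, 24) divides 11. Since 1 | 11, solutions exist.

Yes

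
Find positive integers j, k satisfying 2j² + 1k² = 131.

Try small values of j and check whether (131 - 2j²)/1 is a perfect square.
j = 5: 2·5² = 50, so 1k² = 131 - 50 = 81, giving k² = 81, k = 9.
Check: 2·5² + 1·9² = 50 + 81 = 131 ✓

j = 5, k = 9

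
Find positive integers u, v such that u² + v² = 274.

Search for u with 274 - u² a perfect square.
u = 7: 274 - 7² = 274 - 49 = 225 = 15² ✓
So u = 7, v = 15.

u = 7, v = 15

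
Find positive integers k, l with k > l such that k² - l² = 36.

Factor: k² - l² = (k+l)(k-l) = 36.
We need two factors of 36 with the same parity.
Use k+l = 18 and k-l = 2 (product 18·2 = 36).
Adding: 2k = 20, so k = 10.
Subtracting: 2l = 16, so l = 8.
Check: 10² - 8² = 100 - 64 = 36 ✓

k = 10, l = 8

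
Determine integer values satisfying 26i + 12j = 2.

Step 1: Check solvability.
gcd(26, 12) = 2
Since 2 divides 2, solutions exist.

Step 2: Apply extended Euclidean algorithm to find gcd.
We find integers such that 26*x0 + 12*y0 = 2

Step 3: Scale the particular solution.
Multiply by 2/2 = 1:
i = 1, j = -2

Step 4: Verify.
26*(1) + 12*(-2) = 2 = 2 ✓

i = 1, j = -2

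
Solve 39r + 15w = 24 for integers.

Step 1: Check solvability.
gcd(39, 15) = 3
Since 3 divides 24, solutions exist.

Step 2: Apply extended Euclidean algorithm to find gcd.
We find integers such that 39*x0 + 15*y0 = 3

Step 3: Scale the particular solution.
Multiply by 24/3 = 8:
r = 16, w = -40

Step 4: Verify.
39*(16) + 15*(-40) = 24 = 24 ✓

r = 16, w = -40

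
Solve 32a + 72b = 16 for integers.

Step 1: Check solvability.
gcd(32, 72) = 8
Since 8 divides 16, solutions exist.

Step 2: Apply extended Euclidean algorithm to find gcd.
We find integers such that 32*x0 + 72*y0 = 8

Step 3: Scale the particular solution.
Multiply by 16/8 = 2:
a = -4, b = 2

Step 4: Verify.
32*(-4) + 72*(2) = 16 = 16 ✓

a = -4, b = 2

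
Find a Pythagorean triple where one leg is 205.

We need the other leg and hypotenuse such that 205² + x² = c².
Take x = 828, c = 853: 205² + 828² = 42025 + 685584 = 727609 = 853² ✓
Triple: (205, 828, 853)

(205, 828, 853)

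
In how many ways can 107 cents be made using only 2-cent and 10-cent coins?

We need non-negative integers (x, y) with 2x + 10y = 107.
For each x from 0 to 53, check if (107 - 2x) is a non-negative multiple of 10.
Solutions (x, y): none
Count: 0

0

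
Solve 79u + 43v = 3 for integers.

Step 1: Check solvability.
gcd(79, 43) = 1
Since 1 divides 3, solutions exist.

Step 2: Apply extended Euclidean algorithm to find gcd.
We find integers such that 79*x0 + 43*y0 = 1

Step 3: Scale the particular solution.
Multiply by 3/1 = 3:
u = 18, v = -33

Step 4: Verify.
79*(18) + 43*(-33) = 3 = 3 ✓

u = 18, v = -33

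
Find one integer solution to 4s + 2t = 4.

Step 1: Check solvability.
gcd(4, 2) = 2
Since 2 divides 4, solutions exist.

Step 2: Apply extended Euclidean algorithm to find gcd.
We find integers such that 4*x0 + 2*y0 = 2

Step 3: Scale the particular solution.
Multiply by 4/2 = 2:
s = 0, t = 2

Step 4: Verify.
4*(0) + 2*(2) = 4 = 4 ✓

s = 0, t = 2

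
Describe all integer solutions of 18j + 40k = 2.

Step 1: Compute gcd(18, 40) = 2.
Since 2 divides 2, solutions exist.

Step 2: Find a particular solution using extended Euclidean algorithm.
We get j₀ = 9, k₀ = -4.
Check: 18*9 + 40*-4 = 2 = 2 ✓

Step 3: Write the general solution.
j = 9 + (40/2)t = 9 + 20t
k = -4 - (18/2)t = -4 - 9t
for any integer t.

j = 9 + 20t, k = -4 - 9t for integer t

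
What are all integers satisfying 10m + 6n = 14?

Step 1: Compute gcd(10, 6) = 2.
Since 2 divides 14, solutions exist.

Step 2: Find a particular solution using extended Euclidean algorithm.
We get m₀ = -7, n₀ = 14.
Check: 10*-7 + 6*14 = 14 = 14 ✓

Step 3: Write the general solution.
m = -7 + (6/2)t = -7 + 3t
n = 14 - (10/2)t = 14 - 5t
for any integer t.

m = -7 + 3t, n = 14 - 5t for integer t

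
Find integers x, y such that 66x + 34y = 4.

Step 1: Check solvability.
gcd(66, 34) = 2
Since 2 divides 4, solutions exist.

Step 2: Apply extended Euclidean algorithm to find gcd.
We find integers such that 66*x0 + 34*y0 = 2

Step 3: Scale the particular solution.
Multiply by 4/2 = 2:
x = -2, y = 4

Step 4: Verify.
66*(-2) + 34*(4) = 4 = 4 ✓

x = -2, y = 4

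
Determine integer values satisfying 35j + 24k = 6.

Step 1: Check solvability.
gcd(35, 24) = 1
Since 1 divides 6, solutions exist.

Step 2: Apply extended Euclidean algorithm to find gcd.
We find integers such that 35*x0 + 24*y0 = 1

Step 3: Scale the particular solution.
Multiply by 6/1 = 6:
j = 66, k = -96

Step 4: Verify.
35*(66) + 24*(-96) = 6 = 6 ✓

j = 66, k = -96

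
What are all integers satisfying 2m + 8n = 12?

Step 1: Compute gcd(2, 8) = 2.
Since 2 divides 12, solutions exist.

Step 2: Find a particular solution using extended Euclidean algorithm.
We get m₀ = 6, n₀ = 0.
Check: 2*6 + 8*0 = 12 = 12 ✓

Step 3: Write the general solution.
m = 6 + (8/2)t = 6 + 4t
n = 0 - (2/2)t = 0 - 1t
for any integer t.

m = 6 + 4t, n = 0 - 1t for integer t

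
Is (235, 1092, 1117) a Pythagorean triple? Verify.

Compute a² + b² = 235² + 1092² = 55225 + 1192464 = 1247689
Compute c² = 1117² = 1247689
Since 1247689 = 1247689, confirmed.

Yes, it is a Pythagorean triple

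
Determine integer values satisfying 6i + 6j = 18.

Step 1: Check solvability.
gcd(6, 6) = 6
Since 6 divides 18, solutions exist.

Step 2: Apply extended Euclidean algorithm to find gcd.
We find integers such that 6*x0 + 6*y0 = 6

Step 3: Scale the particular solution.
Multiply by 18/6 = 3:
i = 0, j = 3

Step 4: Verify.
6*(0) + 6*(3) = 18 = 18 ✓

i = 0, j = 3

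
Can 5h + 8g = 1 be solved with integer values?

Step 1: Compute gcd(5, 8).
gcd(5, 8) = 1

Step 2: Check divisibility.
Does 1 divide 1? 1 = 1 x 1, so yes.

By the theorem on linear Diophantine equations, 5h + 8g = 1 has integer solutions if and only if gcd(5, 8) divides 1. Since 1 | 1, solutions exist.

Yes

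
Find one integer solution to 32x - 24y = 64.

Step 1: Check solvability.
gcd(32, 24) = 8
Since 8 divides 64, solutions exist.

Step 2: Apply extended Euclidean algorithm to find gcd.
We find integers such that 32*x0 + 24*y0 = 8

Step 3: Scale the particular solution.
Multiply by 64/8 = 8:
x = 8, y = 8

Step 4: Verify.
32*(8) - 24*(8) = 64 = 64 ✓

x = 8, y = 8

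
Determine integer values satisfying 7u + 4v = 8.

Step 1: Check solvability.
gcd(7, 4) = 1
Since 1 divides 8, solutions exist.

Step 2: Apply extended Euclidean algorithm to find gcd.
We find integers such that 7*x0 + 4*y0 = 1

Step 3: Scale the particular solution.
Multiply by 8/1 = 8:
u = -8, v = 16

Step 4: Verify.
7*(-8) + 4*(16) = 8 = 8 ✓

u = -8, v = 16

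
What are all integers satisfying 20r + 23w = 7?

Step 1: Compute gcd(20, 23) = 1.
Since 1 divides 7, solutions exist.

Step 2: Find a particular solution using extended Euclidean algorithm.
We get r₀ = -56, w₀ = 49.
Check: 20*-56 + 23*49 = 7 = 7 ✓

Step 3: Write the general solution.
r = -56 + (23/1)t = -56 + 23t
w = 49 - (20/1)t = 49 - 20t
for any integer t.

r = -56 + 23t, w = 49 - 20t for integer t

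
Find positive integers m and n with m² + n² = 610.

We need to find integers m, n > 0 such that m² + n² = 610.
Trying m = 9: n² = 610 - 9² = 610 - 81 = 529
n = 23
Check: 9² + 23² = 81 + 529 = 610 ✓

610 = 9² + 23²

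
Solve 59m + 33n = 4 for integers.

Step 1: Check solvability.
gcd(59, 33) = 1
Since 1 divides 4, solutions exist.

Step 2: Apply extended Euclidean algorithm to find gcd.
We find integers such that 59*x0 + 33*y0 = 1

Step 3: Scale the particular solution.
Multiply by 4/1 = 4:
m = 56, n = -100

Step 4: Verify.
59*(56) + 33*(-100) = 4 = 4 ✓

m = 56, n = -100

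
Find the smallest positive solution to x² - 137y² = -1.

We need x² = 137y² - 1. Try successive y:
y = 1: x² = 137·1² - 1 = 136, not a perfect square
y = 2: x² = 137·2² - 1 = 547, not a perfect square
y = 3: x² = 137·3² - 1 = 1232, not a perfect square
...
y = 149: x² = 137·149² - 1 = 3041536 = 1744² ✓
Check: 1744² - 137·149² = 3041536 - 3041537 = -1 ✓

x = 1744, y = 149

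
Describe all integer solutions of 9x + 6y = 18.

Step 1: Compute gcd(9, 6) = 3.
Since 3 divides 18, solutions exist.

Step 2: Find a particular solution using extended Euclidean algorithm.
We get x₀ = 6, y₀ = -6.
Check: 9*6 + 6*-6 = 18 = 18 ✓

Step 3: Write the general solution.
x = 6 + (6/3)t = 6 + 2t
y = -6 - (9/3)t = -6 - 3t
for any integer t.

x = 6 + 2t, y = -6 - 3t for integer t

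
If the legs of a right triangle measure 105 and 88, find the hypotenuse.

c² = a² + b² = 105² + 88² = 11025 + 7744 = 18769
c = 137

137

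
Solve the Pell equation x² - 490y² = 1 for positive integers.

We seek the smallest positive integers (x, y) with x² - 490y² = 1, i.e., x² = 490y² + 1.
Try successive y values:
y = 1: x² = 490·1² + 1 = 491, not a perfect square
y = 2: x² = 490·2² + 1 = 1961, not a perfect square
y = 3: x² = 490·3² + 1 = 4411, not a perfect square
... continuing the search (or via continued fractions) ...
y = 46968: x² = 490·46968² + 1 = 1080936581761, x = 1039681 ✓

Verify: 1039681² - 490·46968² = 1080936581761 - 1080936581760 = 1 ✓

x = 1039681, y = 46968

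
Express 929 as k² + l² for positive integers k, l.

We need to find integers k, l > 0 such that k² + l² = 929.
Trying k = 20: l² = 929 - 20² = 929 - 400 = 529
l = 23
Check: 20² + 23² = 400 + 529 = 929 ✓

929 = 20² + 23²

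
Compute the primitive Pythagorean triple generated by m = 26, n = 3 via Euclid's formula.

a = m² - n² = 676 - 9 = 667
b = 2mn = 2·26·3 = 156
c = m² + n² = 676 + 9 = 685
Verify: 667² + 156² = 444889 + 24336 = 469225 = 685² ✓

(667, 156, 685)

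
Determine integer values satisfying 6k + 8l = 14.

Step 1: Check solvability.
gcd(6, 8) = 2
Since 2 divides 14, solutions exist.

Step 2: Apply extended Euclidean algorithm to find gcd.
We find integers such that 6*x0 + 8*y0 = 2

Step 3: Scale the particular solution.
Multiply by 14/2 = 7:
k = -7, l = 7

Step 4: Verify.
6*(-7) + 8*(7) = 14 = 14 ✓

k = -7, l = 7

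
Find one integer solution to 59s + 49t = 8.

Step 1: Check solvability.
gcd(59, 49) = 1
Since 1 divides 8, solutions exist.

Step 2: Apply extended Euclidean algorithm to find gcd.
We find integers such that 59*x0 + 49*y0 = 1

Step 3: Scale the particular solution.
Multiply by 8/1 = 8:
s = 40, t = -48

Step 4: Verify.
59*(40) + 49*(-48) = 8 = 8 ✓

s = 40, t = -48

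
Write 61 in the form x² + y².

We need to find integers x, y > 0 such that x² + y² = 61.
Trying x = 5: y² = 61 - 5² = 61 - 25 = 36
y = 6
Check: 5² + 6² = 25 + 36 = 61 ✓

61 = 5² + 6²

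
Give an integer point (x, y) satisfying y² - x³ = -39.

Try small integer x values and check whether x³ - 39 is a perfect square.
x = 4: x³ - 39 = 4³ - 39 = 64 - 39 = 25
Is 25 a perfect square? 5² = 25 ✓
So (x, y) = (4, -5) is a solution.

x = 4, y = -5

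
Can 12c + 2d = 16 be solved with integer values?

Step 1: Compute gcd(12, 2).
gcd(12, 2) = 2

Step 2: Check divisibility.
Does 2 divide 16? 16 = 2 x 8, so yes.

By the theorem on linear Diophantine equations, 12c + 2d = 16 has integer solutions if and only if gcd(12, 2) divides 16. Since 2 | 16, solutions exist.

Yes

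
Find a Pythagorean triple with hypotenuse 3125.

We need a² + b² = 3125² = 9765625.
Trying: 2635² + 1680² = 6943225 + 2822400 = 9765625 ✓

(2635, 1680, 3125)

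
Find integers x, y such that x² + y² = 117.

We need to find integers x, y > 0 such that x² + y² = 117.
Trying x = 6: y² = 117 - 6² = 117 - 36 = 81
y = 9
Check: 6² + 9² = 36 + 81 = 117 ✓

117 = 6² + 9²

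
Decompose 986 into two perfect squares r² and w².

We need to find integers r, w > 0 such that r² + w² = 986.
Trying r = 5: w² = 986 - 5² = 986 - 25 = 961
w = 31
Check: 5² + 31² = 25 + 961 = 986 ✓

986 = 5² + 31²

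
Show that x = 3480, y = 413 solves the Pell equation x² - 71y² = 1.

Compute x² = 3480² = 12110400
Compute 71y² = 71·413² = 71·170569 = 12110399
x² - 71y² = 12110400 - 12110399 = 1
Since this equals 1, (3480, 413) is a solution.

Yes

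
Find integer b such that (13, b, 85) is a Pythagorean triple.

b² = c² - a² = 85² - 13² = 7225 - 169 = 7056
b = sqrt(7056) = 84

84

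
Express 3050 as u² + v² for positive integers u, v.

We need to find integers u, v > 0 such that u² + v² = 3050.
Trying u = 5: v² = 3050 - 5² = 3050 - 25 = 3025
v = 55
Check: 5² + 55² = 25 + 3025 = 3050 ✓

3050 = 5² + 55²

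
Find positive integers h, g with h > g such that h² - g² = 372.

Factor: h² - g² = (h+g)(h-g) = 372.
We need two factors of 372 with the same parity.
Use h+g = 186 and h-g = 2 (product 186·2 = 372).
Adding: 2h = 188, so h = 94.
Subtracting: 2g = 184, so g = 92.
Check: 94² - 92² = 8836 - 8464 = 372 ✓

h = 94, g = 92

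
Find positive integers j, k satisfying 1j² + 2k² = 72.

Try small values of j and check whether (72 - 1j²)/2 is a perfect square.
j = 8: 1·8² = 64, so 2k² = 72 - 64 = 8, giving k² = 4, k = 2.
Check: 1·8² + 2·2² = 64 + 8 = 72 ✓

j = 8, k = 2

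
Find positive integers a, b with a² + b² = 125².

We need a² + b² = 125² = 15625.
Trying: 117² + 44² = 13689 + 1936 = 15625 ✓

(117, 44, 125)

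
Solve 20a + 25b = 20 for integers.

Step 1: Check solvability.
gcd(20, 25) = 5
Since 5 divides 20, solutions exist.

Step 2: Apply extended Euclidean algorithm to find gcd.
We find integers such that 20*x0 + 25*y0 = 5

Step 3: Scale the particular solution.
Multiply by 20/5 = 4:
a = -4, b = 4

Step 4: Verify.
20*(-4) + 25*(4) = 20 = 20 ✓

a = -4, b = 4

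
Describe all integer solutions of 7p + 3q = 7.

Step 1: Compute gcd(7, 3) = 1.
Since 1 divides 7, solutions exist.

Step 2: Find a particular solution using extended Euclidean algorithm.
We get p₀ = 7, q₀ = -14.
Check: 7*7 + 3*-14 = 7 = 7 ✓

Step 3: Write the general solution.
p = 7 + (3/1)t = 7 + 3t
q = -14 - (7/1)t = -14 - 7t
for any integer t.

p = 7 + 3t, q = -14 - 7t for integer t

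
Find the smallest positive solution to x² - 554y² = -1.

We need x² = 554y² - 1. Try successive y:
y = 1: x² = 554·1² - 1 = 553, not a perfect square
y = 2: x² = 554·2² - 1 = 2215, not a perfect square
y = 3: x² = 554·3² - 1 = 4985, not a perfect square
...
y = 7405: x² = 554·7405² - 1 = 30378049849 = 174293² ✓
Check: 174293² - 554·7405² = 30378049849 - 30378049850 = -1 ✓

x = 174293, y = 7405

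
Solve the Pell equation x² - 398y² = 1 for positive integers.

We seek the smallest positive integers (x, y) with x² - 398y² = 1, i.e., x² = 398y² + 1.
Try successive y values:
y = 1: x² = 398·1² + 1 = 399, not a perfect square
y = 2: x² = 398·2² + 1 = 1593, not a perfect square
y = 3: x² = 398·3² + 1 = 3583, not a perfect square
... continuing the search (or via continued fractions) ...
y = 20: x² = 398·20² + 1 = 159201, x = 399 ✓

Verify: 399² - 398·20² = 159201 - 159200 = 1 ✓

x = 399, y = 20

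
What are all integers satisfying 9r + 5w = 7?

Step 1: Compute gcd(9, 5) = 1.
Since 1 divides 7, solutions exist.

Step 2: Find a particular solution using extended Euclidean algorithm.
We get r₀ = -7, w₀ = 14.
Check: 9*-7 + 5*14 = 7 = 7 ✓

Step 3: Write the general solution.
r = -7 + (5/1)t = -7 + 5t
w = 14 - (9/1)t = 14 - 9t
for any integer t.

r = -7 + 5t, w = 14 - 9t for integer t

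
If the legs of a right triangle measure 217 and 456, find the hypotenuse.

c² = a² + b² = 217² + 456² = 47089 + 207936 = 255025
c = 505

505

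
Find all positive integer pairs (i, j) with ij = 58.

The positive divisors of 58 are: 1, 2, 29, 58.
Each divisor d gives the pair (d, 58/d):
(1, 58), (2, 29), (29, 2), (58, 1)

(1, 58), (2, 29), (29, 2), (58, 1)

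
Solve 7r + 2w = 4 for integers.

Step 1: Check solvability.
gcd(7, 2) = 1
Since 1 divides 4, solutions exist.

Step 2: Apply extended Euclidean algorithm to find gcd.
We find integers such that 7*x0 + 2*y0 = 1

Step 3: Scale the particular solution.
Multiply by 4/1 = 4:
r = 4, w = -12

Step 4: Verify.
7*(4) + 2*(-12) = 4 = 4 ✓

r = 4, w = -12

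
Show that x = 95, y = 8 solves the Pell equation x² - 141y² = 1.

Compute x² = 95² = 9025
Compute 141y² = 141·8² = 141·64 = 9024
x² - 141y² = 9025 - 9024 = 1
Since this equals 1, (95, 8) is a solution.

Yes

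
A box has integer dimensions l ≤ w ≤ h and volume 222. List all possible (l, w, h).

Iterate l from 1 to ⌊222^(1/3)⌋. For each l dividing 222, iterate w ≥ l with w dividing 222/l, and set h = 222/(l·w).
Triples found (5): (1×1×222), (1×2×111), (1×3×74), (1×6×37), (2×3×37)

(1×1×222), (1×2×111), (1×3×74), (1×6×37), (2×3×37)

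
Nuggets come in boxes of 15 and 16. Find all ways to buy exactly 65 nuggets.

We need non-negative integers (x, y) with 15x + 16y = 65.
For each x in 0..4, check if 65 - 15x is a non-negative multiple of 16.
No x yields an integer y ≥ 0.

No solution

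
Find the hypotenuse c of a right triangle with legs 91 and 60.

c² = a² + b² = 91² + 60² = 8281 + 3600 = 11881
c = 109

109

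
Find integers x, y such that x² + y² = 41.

We need to find integers x, y > 0 such that x² + y² = 41.
Trying x = 4: y² = 41 - 4² = 41 - 16 = 25
y = 5
Check: 4² + 5² = 16 + 25 = 41 ✓

41 = 4² + 5²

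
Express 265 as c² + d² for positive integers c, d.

We need to find integers c, d > 0 such that c² + d² = 265.
Trying c = 3: d² = 265 - 3² = 265 - 9 = 256
d = 16
Check: 3² + 16² = 9 + 256 = 265 ✓

265 = 3² + 16²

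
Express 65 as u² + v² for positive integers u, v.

We need to find integers u, v > 0 such that u² + v² = 65.
Trying u = 1: v² = 65 - 1² = 65 - 1 = 64
v = 8
Check: 1² + 8² = 1 + 64 = 65 ✓

65 = 1² + 8²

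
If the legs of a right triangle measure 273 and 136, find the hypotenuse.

c² = a² + b² = 273² + 136² = 74529 + 18496 = 93025
c = 305

305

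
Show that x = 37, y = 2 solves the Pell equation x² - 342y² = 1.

Compute x² = 37² = 1369
Compute 342y² = 342·2² = 342·4 = 1368
x² - 342y² = 1369 - 1368 = 1
Since this equals 1, (37, 2) is a solution.

Yes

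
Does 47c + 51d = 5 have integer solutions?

Step 1: Compute gcd(47, 51).
gcd(47, 51) = 1

Step 2: Check divisibility.
Does 1 divide 5? 5 = 1 x 5, so yes.

By the theorem on linear Diophantine equations, 47c + 51d = 5 has integer solutions if and only if gcd(47, 51) divides 5. Since 1 | 5, solutions exist.

Yes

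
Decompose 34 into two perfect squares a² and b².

We need to find integers a, b > 0 such that a² + b² = 34.
Trying a = 3: b² = 34 - 3² = 34 - 9 = 25
b = 5
Check: 3² + 5² = 9 + 25 = 34 ✓

34 = 3² + 5²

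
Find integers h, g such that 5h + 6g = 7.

Step 1: Check solvability.
gcd(5, 6) = 1
Since 1 divides 7, solutions exist.

Step 2: Apply extended Euclidean algorithm to find gcd.
We find integers such that 5*x0 + 6*y0 = 1

Step 3: Scale the particular solution.
Multiply by 7/1 = 7:
h = -7, g = 7

Step 4: Verify.
5*(-7) + 6*(7) = 7 = 7 ✓

h = -7, g = 7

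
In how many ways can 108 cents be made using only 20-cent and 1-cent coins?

We need non-negative integers (x, y) with 20x + 1y = 108.
For each x from 0 to 5, check if (108 - 20x) is a non-negative multiple of 1.
Solutions (x, y): (0,108), (1,88), (2,68), (3,48), ...
Count: 6

6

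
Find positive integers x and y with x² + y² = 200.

We need to find integers x, y > 0 such that x² + y² = 200.
Trying x = 2: y² = 200 - 2² = 200 - 4 = 196
y = 14
Check: 2² + 14² = 4 + 196 = 200 ✓

200 = 2² + 14²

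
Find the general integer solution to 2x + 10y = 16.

Step 1: Compute gcd(2, 10) = 2.
Since 2 divides 16, solutions exist.

Step 2: Find a particular solution using extended Euclidean algorithm.
We get x₀ = 8, y₀ = 0.
Check: 2*8 + 10*0 = 16 = 16 ✓

Step 3: Write the general solution.
x = 8 + (10/2)t = 8 + 5t
y = 0 - (2/2)t = 0 - 1t
for any integer t.

x = 8 + 5t, y = 0 - 1t for integer t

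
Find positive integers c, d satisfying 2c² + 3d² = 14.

Try small values of c and check whether (14 - 2c²)/3 is a perfect square.
c = 1: 2·1² = 2, so 3d² = 14 - 2 = 12, giving d² = 4, d = 2.
Check: 2·1² + 3·2² = 2 + 12 = 14 ✓

c = 1, d = 2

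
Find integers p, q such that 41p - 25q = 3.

Step 1: Check solvability.
gcd(41, 25) = 1
Since 1 divides 3, solutions exist.

Step 2: Apply extended Euclidean algorithm to find gcd.
We find integers such that 41*x0 + 25*y0 = 1

Step 3: Scale the particular solution.
Multiply by 3/1 = 3:
p = 33, q = 54

Step 4: Verify.
41*(33) - 25*(54) = 3 = 3 ✓

p = 33, q = 54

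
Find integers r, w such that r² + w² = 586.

We need to find integers r, w > 0 such that r² + w² = 586.
Trying r = 15: w² = 586 - 15² = 586 - 225 = 361
w = 19
Check: 15² + 19² = 225 + 361 = 586 ✓

586 = 15² + 19²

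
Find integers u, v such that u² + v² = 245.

We need to find integers u, v > 0 such that u² + v² = 245.
Trying u = 7: v² = 245 - 7² = 245 - 49 = 196
v = 14
Check: 7² + 14² = 49 + 196 = 245 ✓

245 = 7² + 14²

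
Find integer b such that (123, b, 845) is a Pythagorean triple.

b² = c² - a² = 845² - 123² = 714025 - 15129 = 698896
b = sqrt(698896) = 836

836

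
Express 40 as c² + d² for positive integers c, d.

We need to find integers c, d > 0 such that c² + d² = 40.
Trying c = 2: d² = 40 - 2² = 40 - 4 = 36
d = 6
Check: 2² + 6² = 4 + 36 = 40 ✓

40 = 2² + 6²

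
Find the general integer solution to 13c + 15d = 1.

Step 1: Compute gcd(13, 15) = 1.
Since 1 divides 1, solutions exist.

Step 2: Find a particular solution using extended Euclidean algorithm.
We get c₀ = 7, d₀ = -6.
Check: 13*7 + 15*-6 = 1 = 1 ✓

Step 3: Write the general solution.
c = 7 + (15/1)t = 7 + 15t
d = -6 - (13/1)t = -6 - 13t
for any integer t.

c = 7 + 15t, d = -6 - 13t for integer t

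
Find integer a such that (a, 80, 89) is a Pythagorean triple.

a² = c² - b² = 89² - 80² = 7921 - 6400 = 1521
a = sqrt(1521) = 39

39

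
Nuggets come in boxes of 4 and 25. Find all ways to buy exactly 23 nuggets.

We need non-negative integers (x, y) with 4x + 25y = 23.
For each x in 0..5, check if 23 - 4x is a non-negative multiple of 25.
No x yields an integer y ≥ 0.

No solution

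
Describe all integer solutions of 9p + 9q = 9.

Step 1: Compute gcd(9, 9) = 9.
Since 9 divides 9, solutions exist.

Step 2: Find a particular solution using extended Euclidean algorithm.
We get p₀ = 0, q₀ = 1.
Check: 9*0 + 9*1 = 9 = 9 ✓

Step 3: Write the general solution.
p = 0 + (9/9)t = 0 + 1t
q = 1 - (9/9)t = 1 - 1t
for any integer t.

p = 0 + 1t, q = 1 - 1t for integer t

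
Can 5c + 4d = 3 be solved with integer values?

Step 1: Compute gcd(5, 4).
gcd(5, 4) = 1

Step 2: Check divisibility.
Does 1 divide 3? 3 = 1 x 3, so yes.

By the theorem on linear Diophantine equations, 5c + 4d = 3 has integer solutions if and only if gcd(5, 4) divides 3. Since 1 | 3, solutions exist.

Yes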